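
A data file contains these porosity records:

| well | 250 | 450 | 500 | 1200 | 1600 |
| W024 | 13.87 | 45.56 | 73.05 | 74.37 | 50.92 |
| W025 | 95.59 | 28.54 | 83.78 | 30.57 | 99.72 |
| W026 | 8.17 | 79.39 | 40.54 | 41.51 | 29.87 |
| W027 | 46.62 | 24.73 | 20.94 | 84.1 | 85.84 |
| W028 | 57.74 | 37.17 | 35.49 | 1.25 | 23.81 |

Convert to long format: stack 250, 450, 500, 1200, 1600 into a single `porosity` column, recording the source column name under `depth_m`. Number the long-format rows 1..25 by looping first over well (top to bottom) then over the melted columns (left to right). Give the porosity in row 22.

37.17

25 rows total (5 × 5). Row 22: index ⌊(22-1)/5⌋ = 4 into well → W028; (22-1) mod 5 = 1 into the melted columns → 450.
So row 22 is (W028, 450, 37.17); porosity = 37.17.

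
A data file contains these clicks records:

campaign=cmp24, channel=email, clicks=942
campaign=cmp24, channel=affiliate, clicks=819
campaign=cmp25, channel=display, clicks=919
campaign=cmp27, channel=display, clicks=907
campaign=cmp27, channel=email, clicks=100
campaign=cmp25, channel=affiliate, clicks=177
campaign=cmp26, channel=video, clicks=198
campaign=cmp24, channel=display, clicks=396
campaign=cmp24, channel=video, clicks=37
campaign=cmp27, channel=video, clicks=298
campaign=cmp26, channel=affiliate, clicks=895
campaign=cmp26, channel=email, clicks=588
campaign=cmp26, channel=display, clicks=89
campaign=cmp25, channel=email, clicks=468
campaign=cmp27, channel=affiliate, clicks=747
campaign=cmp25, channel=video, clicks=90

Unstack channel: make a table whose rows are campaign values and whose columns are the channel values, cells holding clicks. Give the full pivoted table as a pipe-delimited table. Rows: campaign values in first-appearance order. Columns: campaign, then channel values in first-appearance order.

| campaign | email | affiliate | display | video |
| cmp24 | 942 | 819 | 396 | 37 |
| cmp25 | 468 | 177 | 919 | 90 |
| cmp27 | 100 | 747 | 907 | 298 |
| cmp26 | 588 | 895 | 89 | 198 |

Columns: campaign plus the 4 distinct channel values (email, affiliate, display, video).
For example, row cmp24 column email takes clicks=942 from the long row (cmp24, email).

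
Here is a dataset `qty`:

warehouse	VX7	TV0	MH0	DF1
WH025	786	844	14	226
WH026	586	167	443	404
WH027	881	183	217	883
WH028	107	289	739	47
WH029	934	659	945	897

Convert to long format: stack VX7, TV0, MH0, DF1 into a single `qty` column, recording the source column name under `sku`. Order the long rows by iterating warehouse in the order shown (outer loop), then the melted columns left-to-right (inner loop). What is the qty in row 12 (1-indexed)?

20 rows total (5 × 4). Row 12: index ⌊(12-1)/4⌋ = 2 into warehouse → WH027; (12-1) mod 4 = 3 into the melted columns → DF1.
So row 12 is (WH027, DF1, 883); qty = 883.

883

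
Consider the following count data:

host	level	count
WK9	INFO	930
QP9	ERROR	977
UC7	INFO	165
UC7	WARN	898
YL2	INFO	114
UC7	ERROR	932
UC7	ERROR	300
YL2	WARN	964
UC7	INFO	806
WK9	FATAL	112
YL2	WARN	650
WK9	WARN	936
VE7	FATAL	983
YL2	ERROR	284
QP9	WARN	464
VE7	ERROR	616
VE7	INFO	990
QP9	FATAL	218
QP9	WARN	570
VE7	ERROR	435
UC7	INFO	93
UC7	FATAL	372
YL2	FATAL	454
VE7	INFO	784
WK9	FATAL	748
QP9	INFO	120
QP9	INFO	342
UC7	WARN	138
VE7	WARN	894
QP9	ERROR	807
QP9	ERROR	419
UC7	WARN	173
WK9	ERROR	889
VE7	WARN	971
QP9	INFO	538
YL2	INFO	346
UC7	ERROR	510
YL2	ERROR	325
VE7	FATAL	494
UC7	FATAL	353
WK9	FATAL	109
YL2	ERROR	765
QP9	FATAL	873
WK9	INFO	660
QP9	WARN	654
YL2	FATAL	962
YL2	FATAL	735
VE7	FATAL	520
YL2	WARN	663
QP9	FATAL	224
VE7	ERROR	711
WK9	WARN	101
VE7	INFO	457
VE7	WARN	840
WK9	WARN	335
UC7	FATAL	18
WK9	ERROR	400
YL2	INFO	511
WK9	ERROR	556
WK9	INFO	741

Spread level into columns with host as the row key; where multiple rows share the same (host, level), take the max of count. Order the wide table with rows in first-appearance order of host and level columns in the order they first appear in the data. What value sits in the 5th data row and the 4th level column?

With rows in first-appearance order of host, row 5 is host=VE7. level columns in first-appearance order: INFO, ERROR, WARN, FATAL; column 4 is FATAL.
Long rows with host=VE7, level=FATAL: max(983, 494, 520) = 983.

983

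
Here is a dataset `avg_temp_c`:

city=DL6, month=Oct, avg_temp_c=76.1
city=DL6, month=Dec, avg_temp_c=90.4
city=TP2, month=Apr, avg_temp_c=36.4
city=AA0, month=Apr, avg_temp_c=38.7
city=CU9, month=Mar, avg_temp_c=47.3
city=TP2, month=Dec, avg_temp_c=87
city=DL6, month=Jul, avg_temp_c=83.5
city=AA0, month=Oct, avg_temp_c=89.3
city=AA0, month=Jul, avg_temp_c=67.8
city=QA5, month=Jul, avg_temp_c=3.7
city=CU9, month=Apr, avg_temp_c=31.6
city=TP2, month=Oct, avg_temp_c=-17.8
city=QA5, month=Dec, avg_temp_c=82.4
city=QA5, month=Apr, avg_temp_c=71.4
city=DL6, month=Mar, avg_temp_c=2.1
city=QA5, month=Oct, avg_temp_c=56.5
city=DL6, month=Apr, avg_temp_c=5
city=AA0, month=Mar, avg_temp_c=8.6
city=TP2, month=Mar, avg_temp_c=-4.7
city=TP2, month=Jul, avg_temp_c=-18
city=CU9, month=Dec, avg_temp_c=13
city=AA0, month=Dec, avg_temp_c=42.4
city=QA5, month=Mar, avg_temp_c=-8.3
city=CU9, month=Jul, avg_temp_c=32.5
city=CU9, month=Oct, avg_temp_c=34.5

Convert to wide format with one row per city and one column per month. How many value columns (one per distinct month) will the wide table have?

5

5 distinct month values: Apr, Mar, Dec, Oct, Jul.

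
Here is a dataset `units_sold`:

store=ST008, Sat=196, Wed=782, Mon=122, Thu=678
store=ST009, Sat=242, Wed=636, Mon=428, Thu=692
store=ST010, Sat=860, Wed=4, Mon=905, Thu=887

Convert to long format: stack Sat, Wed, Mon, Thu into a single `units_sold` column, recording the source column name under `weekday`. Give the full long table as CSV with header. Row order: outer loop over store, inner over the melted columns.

Each (store, column) pair becomes one row: 3 × 4 = 12 rows.
For example, (ST008, Sat) → units_sold=196.

store,weekday,units_sold
ST008,Sat,196
ST008,Wed,782
ST008,Mon,122
ST008,Thu,678
ST009,Sat,242
ST009,Wed,636
ST009,Mon,428
ST009,Thu,692
ST010,Sat,860
ST010,Wed,4
ST010,Mon,905
ST010,Thu,887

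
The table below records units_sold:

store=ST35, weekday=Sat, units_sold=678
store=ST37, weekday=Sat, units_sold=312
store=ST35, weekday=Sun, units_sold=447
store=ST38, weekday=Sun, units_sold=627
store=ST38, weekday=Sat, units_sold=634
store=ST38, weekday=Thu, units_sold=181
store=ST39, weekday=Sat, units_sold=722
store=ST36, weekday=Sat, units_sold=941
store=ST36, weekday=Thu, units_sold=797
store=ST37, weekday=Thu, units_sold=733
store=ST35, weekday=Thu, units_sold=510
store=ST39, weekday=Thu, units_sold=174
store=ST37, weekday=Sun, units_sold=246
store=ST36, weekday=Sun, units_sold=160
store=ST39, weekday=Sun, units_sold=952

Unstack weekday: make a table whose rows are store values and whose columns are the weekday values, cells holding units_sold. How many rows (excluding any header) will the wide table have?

5 distinct store values → 5 rows.

5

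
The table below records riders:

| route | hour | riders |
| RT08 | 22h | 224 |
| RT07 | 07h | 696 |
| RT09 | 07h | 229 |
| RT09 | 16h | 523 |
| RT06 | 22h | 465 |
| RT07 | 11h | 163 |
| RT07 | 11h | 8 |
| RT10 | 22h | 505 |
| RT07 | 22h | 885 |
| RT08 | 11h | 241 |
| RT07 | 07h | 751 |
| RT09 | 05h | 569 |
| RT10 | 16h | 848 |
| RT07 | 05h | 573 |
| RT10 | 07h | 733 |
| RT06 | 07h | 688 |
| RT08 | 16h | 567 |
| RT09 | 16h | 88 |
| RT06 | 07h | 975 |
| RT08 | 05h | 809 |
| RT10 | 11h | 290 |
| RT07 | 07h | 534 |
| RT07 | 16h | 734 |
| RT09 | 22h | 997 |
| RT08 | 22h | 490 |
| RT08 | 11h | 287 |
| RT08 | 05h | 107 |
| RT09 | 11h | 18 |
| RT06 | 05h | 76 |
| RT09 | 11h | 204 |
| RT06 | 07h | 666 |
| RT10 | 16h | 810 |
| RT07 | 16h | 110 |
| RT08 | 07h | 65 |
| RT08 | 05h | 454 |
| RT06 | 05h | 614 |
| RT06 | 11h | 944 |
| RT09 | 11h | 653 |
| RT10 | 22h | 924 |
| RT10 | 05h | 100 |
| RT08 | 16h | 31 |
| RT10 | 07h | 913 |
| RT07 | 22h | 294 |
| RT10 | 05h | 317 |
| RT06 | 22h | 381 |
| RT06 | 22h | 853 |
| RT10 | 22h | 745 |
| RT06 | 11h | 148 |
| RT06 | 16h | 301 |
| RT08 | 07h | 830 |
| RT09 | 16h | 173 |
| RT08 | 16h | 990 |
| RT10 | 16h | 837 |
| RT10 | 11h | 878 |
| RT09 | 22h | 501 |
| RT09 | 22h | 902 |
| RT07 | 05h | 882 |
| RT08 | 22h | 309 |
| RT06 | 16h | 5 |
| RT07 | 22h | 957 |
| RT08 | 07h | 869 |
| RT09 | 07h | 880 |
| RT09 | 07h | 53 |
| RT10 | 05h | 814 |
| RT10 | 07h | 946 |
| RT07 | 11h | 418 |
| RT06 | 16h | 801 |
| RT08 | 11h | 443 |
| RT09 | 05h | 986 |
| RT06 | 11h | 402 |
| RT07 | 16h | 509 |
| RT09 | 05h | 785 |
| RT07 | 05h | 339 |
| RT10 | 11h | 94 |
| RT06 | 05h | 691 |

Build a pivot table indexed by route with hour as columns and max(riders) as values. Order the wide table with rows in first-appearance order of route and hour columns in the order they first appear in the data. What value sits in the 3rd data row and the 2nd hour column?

With rows in first-appearance order of route, row 3 is route=RT09. hour columns in first-appearance order: 22h, 07h, 16h, 11h, 05h; column 2 is 07h.
Long rows with route=RT09, hour=07h: max(229, 880, 53) = 880.

880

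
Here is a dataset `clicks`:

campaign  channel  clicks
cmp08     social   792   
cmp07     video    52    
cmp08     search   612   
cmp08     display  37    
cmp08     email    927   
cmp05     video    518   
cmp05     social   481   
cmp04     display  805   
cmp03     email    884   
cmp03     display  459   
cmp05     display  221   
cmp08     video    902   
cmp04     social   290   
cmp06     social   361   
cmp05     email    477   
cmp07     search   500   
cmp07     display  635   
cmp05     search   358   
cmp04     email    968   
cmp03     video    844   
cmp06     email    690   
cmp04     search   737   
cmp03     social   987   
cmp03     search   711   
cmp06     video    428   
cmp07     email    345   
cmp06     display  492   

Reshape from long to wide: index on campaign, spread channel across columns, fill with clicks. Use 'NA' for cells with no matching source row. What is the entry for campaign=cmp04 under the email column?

The long row with campaign=cmp04, channel=email has clicks=968.

968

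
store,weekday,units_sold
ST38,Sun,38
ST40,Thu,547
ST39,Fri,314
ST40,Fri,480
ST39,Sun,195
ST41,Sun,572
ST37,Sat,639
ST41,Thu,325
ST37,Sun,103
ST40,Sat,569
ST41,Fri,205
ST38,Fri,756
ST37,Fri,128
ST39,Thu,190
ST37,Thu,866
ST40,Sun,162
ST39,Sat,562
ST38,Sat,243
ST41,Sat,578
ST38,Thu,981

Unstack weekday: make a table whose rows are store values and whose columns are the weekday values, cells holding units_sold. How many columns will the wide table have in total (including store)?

1 column for store plus 4 distinct weekday values → 5 columns.

5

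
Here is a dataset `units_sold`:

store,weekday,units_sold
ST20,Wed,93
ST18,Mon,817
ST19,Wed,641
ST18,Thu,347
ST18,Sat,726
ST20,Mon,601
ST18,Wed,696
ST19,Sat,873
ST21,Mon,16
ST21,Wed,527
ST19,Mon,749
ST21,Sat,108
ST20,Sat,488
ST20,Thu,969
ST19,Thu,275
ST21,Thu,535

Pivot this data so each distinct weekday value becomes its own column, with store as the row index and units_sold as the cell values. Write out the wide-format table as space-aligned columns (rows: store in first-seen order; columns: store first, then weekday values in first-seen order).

store  Wed  Mon  Thu  Sat
ST20   93   601  969  488
ST18   696  817  347  726
ST19   641  749  275  873
ST21   527  16   535  108

Columns: store plus the 4 distinct weekday values (Wed, Mon, Thu, Sat).
For example, row ST20 column Wed takes units_sold=93 from the long row (ST20, Wed).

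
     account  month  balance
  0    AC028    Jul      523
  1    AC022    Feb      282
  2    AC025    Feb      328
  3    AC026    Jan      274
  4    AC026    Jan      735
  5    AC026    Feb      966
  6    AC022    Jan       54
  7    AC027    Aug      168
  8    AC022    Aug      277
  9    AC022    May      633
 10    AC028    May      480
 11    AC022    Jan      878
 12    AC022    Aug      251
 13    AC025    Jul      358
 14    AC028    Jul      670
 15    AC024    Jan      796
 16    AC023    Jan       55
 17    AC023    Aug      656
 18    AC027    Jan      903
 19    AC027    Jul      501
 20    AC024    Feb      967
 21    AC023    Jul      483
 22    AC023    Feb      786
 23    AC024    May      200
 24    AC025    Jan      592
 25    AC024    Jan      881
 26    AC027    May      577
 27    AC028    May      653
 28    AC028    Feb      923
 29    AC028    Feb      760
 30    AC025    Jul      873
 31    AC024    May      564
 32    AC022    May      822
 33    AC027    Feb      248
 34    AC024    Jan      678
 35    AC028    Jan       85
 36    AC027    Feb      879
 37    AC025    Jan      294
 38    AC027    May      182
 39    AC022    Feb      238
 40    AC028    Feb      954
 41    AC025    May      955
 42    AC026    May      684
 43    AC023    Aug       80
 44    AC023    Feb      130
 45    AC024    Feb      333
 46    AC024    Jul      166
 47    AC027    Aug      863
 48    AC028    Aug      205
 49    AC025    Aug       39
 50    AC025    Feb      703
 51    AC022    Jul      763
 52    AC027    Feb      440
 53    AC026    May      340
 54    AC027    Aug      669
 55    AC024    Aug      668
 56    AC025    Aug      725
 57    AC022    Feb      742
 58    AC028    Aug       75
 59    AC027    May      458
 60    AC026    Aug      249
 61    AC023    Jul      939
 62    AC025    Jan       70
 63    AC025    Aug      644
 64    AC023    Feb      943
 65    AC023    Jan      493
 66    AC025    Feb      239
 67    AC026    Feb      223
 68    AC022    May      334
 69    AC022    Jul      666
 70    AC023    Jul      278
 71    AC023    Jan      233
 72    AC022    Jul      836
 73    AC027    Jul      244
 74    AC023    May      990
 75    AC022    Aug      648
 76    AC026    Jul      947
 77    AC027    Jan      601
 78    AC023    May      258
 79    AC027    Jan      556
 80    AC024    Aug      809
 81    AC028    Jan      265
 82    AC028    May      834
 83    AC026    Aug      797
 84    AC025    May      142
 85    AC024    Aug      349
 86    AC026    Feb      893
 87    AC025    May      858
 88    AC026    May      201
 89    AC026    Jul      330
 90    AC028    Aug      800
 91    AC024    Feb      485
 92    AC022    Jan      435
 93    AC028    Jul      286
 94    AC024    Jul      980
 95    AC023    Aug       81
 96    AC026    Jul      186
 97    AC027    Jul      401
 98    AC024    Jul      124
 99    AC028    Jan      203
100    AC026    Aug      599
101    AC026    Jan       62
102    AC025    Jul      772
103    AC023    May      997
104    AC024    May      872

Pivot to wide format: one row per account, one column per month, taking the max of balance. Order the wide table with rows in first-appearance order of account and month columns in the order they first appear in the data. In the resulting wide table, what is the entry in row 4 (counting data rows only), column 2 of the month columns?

With rows in first-appearance order of account, row 4 is account=AC026. month columns in first-appearance order: Jul, Feb, Jan, Aug, May; column 2 is Feb.
Long rows with account=AC026, month=Feb: max(966, 223, 893) = 966.

966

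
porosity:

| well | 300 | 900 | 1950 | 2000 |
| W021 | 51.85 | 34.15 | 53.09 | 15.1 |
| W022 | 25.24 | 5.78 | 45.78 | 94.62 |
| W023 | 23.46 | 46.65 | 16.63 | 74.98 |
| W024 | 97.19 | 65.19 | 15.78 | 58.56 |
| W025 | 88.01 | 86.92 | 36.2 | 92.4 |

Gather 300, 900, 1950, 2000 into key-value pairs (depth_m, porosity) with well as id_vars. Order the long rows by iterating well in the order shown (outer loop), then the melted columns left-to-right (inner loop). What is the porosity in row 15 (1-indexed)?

20 rows total (5 × 4). Row 15: index ⌊(15-1)/4⌋ = 3 into well → W024; (15-1) mod 4 = 2 into the melted columns → 1950.
So row 15 is (W024, 1950, 15.78); porosity = 15.78.

15.78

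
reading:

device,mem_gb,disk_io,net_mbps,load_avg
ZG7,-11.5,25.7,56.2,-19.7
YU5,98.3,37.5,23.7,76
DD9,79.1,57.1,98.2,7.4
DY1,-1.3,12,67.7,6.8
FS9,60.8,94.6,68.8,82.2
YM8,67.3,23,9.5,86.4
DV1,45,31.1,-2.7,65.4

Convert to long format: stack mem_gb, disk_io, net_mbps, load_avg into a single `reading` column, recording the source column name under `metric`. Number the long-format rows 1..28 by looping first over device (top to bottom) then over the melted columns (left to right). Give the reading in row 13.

-1.3

28 rows total (7 × 4). Row 13: index ⌊(13-1)/4⌋ = 3 into device → DY1; (13-1) mod 4 = 0 into the melted columns → mem_gb.
So row 13 is (DY1, mem_gb, -1.3); reading = -1.3.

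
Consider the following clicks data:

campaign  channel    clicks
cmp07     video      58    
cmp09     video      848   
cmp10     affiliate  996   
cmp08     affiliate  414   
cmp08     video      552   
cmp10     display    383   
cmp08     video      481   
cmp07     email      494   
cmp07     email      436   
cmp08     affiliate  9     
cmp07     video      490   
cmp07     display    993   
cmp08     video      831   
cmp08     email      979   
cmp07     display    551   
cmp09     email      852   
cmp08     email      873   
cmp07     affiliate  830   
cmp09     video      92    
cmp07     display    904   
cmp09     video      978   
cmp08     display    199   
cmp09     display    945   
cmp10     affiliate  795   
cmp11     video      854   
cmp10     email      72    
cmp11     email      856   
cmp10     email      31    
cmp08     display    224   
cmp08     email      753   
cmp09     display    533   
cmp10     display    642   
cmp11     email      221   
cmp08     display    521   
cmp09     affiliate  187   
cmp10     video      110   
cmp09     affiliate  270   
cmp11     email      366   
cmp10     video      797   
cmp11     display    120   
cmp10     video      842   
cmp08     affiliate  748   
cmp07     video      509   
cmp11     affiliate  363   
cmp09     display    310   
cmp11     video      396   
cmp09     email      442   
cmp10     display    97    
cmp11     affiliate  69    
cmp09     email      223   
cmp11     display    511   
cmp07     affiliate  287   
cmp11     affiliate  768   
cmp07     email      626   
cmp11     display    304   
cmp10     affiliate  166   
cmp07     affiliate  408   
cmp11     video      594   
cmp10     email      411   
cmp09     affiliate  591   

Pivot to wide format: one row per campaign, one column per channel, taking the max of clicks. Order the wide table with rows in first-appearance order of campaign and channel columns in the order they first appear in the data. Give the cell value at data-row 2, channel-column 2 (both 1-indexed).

591

With rows in first-appearance order of campaign, row 2 is campaign=cmp09. channel columns in first-appearance order: video, affiliate, display, email; column 2 is affiliate.
Long rows with campaign=cmp09, channel=affiliate: max(187, 270, 591) = 591.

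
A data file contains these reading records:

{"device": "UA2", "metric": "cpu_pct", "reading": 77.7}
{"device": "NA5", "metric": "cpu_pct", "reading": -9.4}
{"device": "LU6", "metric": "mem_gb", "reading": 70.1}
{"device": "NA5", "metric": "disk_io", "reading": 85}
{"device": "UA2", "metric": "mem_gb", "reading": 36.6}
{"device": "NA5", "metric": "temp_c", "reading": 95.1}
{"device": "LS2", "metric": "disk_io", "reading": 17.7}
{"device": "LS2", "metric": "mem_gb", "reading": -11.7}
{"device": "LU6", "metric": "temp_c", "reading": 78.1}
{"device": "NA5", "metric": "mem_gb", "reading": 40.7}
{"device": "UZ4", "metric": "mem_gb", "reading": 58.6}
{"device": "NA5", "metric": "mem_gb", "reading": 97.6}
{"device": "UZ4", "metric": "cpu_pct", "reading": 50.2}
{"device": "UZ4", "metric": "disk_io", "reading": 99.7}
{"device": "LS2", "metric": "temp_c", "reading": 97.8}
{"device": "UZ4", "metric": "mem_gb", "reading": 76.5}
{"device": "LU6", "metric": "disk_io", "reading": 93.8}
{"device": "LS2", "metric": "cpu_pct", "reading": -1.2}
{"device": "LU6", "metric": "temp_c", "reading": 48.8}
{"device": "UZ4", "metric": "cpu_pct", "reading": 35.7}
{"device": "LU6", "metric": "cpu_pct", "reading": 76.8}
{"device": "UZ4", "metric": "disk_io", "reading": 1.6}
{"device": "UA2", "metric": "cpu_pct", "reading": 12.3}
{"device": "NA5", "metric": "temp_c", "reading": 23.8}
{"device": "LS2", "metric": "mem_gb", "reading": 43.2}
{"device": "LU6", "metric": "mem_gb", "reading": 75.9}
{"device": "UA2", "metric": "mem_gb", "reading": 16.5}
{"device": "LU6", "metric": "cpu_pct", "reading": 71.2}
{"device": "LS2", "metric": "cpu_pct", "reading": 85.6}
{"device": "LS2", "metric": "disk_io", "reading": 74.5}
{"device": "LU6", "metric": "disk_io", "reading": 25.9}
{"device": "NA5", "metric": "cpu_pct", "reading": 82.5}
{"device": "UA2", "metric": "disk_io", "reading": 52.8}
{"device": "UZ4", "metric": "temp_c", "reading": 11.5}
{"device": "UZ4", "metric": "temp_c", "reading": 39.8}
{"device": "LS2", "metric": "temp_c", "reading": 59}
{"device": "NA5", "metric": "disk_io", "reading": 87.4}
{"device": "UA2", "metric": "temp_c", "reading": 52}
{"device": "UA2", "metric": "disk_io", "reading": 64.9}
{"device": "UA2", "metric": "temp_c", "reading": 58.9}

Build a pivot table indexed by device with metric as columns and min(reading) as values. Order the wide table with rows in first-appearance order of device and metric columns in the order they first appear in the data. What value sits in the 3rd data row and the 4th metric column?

48.8

With rows in first-appearance order of device, row 3 is device=LU6. metric columns in first-appearance order: cpu_pct, mem_gb, disk_io, temp_c; column 4 is temp_c.
Long rows with device=LU6, metric=temp_c: min(78.1, 48.8) = 48.8.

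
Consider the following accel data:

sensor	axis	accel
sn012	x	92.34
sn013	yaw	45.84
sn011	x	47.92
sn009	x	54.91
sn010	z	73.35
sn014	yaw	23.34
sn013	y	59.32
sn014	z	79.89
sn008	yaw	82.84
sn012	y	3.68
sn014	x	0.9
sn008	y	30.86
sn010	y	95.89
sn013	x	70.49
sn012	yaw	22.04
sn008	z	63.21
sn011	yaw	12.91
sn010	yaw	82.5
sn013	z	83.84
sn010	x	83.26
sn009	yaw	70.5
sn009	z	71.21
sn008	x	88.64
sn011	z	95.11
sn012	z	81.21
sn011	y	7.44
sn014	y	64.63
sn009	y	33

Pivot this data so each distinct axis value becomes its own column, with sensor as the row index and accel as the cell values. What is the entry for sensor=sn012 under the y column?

3.68

Wide layout: rows indexed by sensor, columns are the 4 distinct axis values (x, yaw, z, y).
Cell (sensor=sn012, axis=y) draws from the long row where sensor=sn012 and axis=y, which has accel=3.68.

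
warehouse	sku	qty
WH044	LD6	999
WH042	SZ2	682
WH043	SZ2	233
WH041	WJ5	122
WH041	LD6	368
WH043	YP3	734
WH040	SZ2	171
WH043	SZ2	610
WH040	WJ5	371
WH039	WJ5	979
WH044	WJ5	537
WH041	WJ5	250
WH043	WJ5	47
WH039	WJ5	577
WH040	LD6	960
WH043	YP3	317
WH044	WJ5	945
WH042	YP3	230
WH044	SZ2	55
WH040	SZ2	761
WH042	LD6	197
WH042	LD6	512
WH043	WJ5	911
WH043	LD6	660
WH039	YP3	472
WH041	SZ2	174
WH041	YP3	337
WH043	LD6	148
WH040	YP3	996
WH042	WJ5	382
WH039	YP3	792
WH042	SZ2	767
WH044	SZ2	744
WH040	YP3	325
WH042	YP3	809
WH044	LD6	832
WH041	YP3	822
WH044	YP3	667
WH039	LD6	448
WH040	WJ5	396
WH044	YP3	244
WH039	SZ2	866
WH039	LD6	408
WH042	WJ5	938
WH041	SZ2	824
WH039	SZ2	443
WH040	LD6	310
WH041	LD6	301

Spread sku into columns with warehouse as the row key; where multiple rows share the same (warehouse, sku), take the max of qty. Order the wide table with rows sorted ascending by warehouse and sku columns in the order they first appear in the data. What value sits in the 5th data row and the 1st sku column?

With rows sorted ascending by warehouse, row 5 is warehouse=WH043. sku columns in first-appearance order: LD6, SZ2, WJ5, YP3; column 1 is LD6.
Long rows with warehouse=WH043, sku=LD6: max(660, 148) = 660.

660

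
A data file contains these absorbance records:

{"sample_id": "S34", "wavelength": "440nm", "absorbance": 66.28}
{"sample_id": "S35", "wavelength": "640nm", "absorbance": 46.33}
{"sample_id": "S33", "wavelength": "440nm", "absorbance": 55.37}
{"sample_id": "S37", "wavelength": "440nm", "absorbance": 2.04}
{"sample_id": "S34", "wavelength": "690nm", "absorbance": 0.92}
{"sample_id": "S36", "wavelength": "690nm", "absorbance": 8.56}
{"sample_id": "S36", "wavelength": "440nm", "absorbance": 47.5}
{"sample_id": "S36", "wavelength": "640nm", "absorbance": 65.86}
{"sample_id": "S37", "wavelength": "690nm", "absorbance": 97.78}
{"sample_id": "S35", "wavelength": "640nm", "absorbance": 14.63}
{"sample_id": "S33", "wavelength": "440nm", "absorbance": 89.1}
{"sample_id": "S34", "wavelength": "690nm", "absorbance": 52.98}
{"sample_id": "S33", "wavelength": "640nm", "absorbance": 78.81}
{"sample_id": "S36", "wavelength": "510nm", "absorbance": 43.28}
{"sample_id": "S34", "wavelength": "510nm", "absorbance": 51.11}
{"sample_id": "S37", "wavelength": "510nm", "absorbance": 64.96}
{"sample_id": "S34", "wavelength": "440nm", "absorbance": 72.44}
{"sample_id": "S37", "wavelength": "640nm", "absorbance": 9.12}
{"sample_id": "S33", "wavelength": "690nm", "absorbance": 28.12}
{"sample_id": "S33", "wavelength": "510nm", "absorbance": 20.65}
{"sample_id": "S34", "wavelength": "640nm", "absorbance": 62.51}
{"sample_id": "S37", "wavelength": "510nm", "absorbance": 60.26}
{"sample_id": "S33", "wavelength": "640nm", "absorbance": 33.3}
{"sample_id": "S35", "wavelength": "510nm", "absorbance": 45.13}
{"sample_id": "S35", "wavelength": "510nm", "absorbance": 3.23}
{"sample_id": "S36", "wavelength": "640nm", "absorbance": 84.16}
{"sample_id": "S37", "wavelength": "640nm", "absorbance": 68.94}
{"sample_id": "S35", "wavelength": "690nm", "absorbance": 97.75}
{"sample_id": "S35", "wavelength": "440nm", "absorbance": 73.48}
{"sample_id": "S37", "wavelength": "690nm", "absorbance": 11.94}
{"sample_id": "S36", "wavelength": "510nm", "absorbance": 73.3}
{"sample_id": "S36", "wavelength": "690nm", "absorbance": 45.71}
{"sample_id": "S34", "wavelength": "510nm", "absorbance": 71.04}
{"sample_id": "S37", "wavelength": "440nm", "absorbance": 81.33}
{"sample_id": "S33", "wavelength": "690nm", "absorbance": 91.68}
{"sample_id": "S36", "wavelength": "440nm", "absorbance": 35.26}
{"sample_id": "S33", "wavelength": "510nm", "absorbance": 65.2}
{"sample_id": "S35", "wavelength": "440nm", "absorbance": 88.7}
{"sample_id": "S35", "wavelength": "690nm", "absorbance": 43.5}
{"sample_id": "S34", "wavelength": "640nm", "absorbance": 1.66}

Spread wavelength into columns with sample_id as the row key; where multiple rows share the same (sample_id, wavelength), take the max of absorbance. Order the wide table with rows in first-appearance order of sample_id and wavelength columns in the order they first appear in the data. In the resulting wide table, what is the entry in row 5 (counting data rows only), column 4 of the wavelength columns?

73.3

With rows in first-appearance order of sample_id, row 5 is sample_id=S36. wavelength columns in first-appearance order: 440nm, 640nm, 690nm, 510nm; column 4 is 510nm.
Long rows with sample_id=S36, wavelength=510nm: max(43.28, 73.3) = 73.3.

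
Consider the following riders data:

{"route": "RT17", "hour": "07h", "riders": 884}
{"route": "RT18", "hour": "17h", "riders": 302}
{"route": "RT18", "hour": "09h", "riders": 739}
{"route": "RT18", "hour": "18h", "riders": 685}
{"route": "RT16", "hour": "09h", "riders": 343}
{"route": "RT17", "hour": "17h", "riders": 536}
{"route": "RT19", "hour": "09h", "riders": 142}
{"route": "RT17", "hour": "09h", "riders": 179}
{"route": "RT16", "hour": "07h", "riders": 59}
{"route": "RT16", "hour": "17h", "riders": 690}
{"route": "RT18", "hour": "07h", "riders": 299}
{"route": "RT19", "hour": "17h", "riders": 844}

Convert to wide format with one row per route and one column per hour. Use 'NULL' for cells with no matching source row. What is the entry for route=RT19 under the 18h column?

NULL

No long-format row has route=RT19 and hour=18h, so the cell is NULL.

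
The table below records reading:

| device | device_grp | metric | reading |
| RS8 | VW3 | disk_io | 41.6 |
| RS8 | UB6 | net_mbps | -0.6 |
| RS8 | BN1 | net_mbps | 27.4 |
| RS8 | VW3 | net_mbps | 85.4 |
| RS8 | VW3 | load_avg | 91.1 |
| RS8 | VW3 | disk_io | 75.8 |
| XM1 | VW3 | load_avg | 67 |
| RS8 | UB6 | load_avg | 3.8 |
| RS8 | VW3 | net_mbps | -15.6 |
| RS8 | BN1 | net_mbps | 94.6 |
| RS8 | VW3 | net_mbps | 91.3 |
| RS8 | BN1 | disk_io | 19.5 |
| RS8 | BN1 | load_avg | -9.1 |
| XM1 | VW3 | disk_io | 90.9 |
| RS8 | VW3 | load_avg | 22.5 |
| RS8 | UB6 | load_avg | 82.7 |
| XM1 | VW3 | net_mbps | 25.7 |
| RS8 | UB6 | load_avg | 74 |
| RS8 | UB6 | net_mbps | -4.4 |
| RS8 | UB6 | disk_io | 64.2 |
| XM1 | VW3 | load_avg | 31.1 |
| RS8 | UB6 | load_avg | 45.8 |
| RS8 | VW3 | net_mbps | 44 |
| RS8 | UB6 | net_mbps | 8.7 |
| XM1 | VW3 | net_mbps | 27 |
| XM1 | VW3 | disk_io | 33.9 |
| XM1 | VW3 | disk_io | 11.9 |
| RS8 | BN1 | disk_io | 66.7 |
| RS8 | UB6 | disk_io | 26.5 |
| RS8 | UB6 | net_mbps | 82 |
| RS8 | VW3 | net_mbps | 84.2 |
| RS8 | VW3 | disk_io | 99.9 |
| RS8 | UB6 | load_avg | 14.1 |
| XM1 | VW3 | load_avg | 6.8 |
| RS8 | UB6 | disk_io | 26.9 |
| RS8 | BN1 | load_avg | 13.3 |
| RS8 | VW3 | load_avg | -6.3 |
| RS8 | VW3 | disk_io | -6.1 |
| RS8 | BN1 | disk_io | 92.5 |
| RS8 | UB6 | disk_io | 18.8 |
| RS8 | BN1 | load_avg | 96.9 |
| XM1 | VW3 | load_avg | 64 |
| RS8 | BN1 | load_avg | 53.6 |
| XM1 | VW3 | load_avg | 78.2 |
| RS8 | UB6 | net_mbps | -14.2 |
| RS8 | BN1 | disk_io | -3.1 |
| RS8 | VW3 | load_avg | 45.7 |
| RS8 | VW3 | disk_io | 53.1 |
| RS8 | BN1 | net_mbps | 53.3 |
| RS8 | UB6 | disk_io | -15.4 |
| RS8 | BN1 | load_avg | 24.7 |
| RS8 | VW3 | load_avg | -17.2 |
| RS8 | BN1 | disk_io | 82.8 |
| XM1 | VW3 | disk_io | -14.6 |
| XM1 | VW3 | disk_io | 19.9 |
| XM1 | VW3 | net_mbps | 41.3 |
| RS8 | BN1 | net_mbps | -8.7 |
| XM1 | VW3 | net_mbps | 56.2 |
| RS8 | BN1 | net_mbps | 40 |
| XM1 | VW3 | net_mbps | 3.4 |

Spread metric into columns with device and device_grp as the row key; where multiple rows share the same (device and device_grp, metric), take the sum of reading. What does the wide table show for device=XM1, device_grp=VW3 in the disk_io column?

Rows with device=XM1, device_grp=VW3 and metric=disk_io: reading values are 90.9, 33.9, 11.9, -14.6, 19.9.
90.9 + 33.9 + 11.9 + -14.6 + 19.9 = 142.

142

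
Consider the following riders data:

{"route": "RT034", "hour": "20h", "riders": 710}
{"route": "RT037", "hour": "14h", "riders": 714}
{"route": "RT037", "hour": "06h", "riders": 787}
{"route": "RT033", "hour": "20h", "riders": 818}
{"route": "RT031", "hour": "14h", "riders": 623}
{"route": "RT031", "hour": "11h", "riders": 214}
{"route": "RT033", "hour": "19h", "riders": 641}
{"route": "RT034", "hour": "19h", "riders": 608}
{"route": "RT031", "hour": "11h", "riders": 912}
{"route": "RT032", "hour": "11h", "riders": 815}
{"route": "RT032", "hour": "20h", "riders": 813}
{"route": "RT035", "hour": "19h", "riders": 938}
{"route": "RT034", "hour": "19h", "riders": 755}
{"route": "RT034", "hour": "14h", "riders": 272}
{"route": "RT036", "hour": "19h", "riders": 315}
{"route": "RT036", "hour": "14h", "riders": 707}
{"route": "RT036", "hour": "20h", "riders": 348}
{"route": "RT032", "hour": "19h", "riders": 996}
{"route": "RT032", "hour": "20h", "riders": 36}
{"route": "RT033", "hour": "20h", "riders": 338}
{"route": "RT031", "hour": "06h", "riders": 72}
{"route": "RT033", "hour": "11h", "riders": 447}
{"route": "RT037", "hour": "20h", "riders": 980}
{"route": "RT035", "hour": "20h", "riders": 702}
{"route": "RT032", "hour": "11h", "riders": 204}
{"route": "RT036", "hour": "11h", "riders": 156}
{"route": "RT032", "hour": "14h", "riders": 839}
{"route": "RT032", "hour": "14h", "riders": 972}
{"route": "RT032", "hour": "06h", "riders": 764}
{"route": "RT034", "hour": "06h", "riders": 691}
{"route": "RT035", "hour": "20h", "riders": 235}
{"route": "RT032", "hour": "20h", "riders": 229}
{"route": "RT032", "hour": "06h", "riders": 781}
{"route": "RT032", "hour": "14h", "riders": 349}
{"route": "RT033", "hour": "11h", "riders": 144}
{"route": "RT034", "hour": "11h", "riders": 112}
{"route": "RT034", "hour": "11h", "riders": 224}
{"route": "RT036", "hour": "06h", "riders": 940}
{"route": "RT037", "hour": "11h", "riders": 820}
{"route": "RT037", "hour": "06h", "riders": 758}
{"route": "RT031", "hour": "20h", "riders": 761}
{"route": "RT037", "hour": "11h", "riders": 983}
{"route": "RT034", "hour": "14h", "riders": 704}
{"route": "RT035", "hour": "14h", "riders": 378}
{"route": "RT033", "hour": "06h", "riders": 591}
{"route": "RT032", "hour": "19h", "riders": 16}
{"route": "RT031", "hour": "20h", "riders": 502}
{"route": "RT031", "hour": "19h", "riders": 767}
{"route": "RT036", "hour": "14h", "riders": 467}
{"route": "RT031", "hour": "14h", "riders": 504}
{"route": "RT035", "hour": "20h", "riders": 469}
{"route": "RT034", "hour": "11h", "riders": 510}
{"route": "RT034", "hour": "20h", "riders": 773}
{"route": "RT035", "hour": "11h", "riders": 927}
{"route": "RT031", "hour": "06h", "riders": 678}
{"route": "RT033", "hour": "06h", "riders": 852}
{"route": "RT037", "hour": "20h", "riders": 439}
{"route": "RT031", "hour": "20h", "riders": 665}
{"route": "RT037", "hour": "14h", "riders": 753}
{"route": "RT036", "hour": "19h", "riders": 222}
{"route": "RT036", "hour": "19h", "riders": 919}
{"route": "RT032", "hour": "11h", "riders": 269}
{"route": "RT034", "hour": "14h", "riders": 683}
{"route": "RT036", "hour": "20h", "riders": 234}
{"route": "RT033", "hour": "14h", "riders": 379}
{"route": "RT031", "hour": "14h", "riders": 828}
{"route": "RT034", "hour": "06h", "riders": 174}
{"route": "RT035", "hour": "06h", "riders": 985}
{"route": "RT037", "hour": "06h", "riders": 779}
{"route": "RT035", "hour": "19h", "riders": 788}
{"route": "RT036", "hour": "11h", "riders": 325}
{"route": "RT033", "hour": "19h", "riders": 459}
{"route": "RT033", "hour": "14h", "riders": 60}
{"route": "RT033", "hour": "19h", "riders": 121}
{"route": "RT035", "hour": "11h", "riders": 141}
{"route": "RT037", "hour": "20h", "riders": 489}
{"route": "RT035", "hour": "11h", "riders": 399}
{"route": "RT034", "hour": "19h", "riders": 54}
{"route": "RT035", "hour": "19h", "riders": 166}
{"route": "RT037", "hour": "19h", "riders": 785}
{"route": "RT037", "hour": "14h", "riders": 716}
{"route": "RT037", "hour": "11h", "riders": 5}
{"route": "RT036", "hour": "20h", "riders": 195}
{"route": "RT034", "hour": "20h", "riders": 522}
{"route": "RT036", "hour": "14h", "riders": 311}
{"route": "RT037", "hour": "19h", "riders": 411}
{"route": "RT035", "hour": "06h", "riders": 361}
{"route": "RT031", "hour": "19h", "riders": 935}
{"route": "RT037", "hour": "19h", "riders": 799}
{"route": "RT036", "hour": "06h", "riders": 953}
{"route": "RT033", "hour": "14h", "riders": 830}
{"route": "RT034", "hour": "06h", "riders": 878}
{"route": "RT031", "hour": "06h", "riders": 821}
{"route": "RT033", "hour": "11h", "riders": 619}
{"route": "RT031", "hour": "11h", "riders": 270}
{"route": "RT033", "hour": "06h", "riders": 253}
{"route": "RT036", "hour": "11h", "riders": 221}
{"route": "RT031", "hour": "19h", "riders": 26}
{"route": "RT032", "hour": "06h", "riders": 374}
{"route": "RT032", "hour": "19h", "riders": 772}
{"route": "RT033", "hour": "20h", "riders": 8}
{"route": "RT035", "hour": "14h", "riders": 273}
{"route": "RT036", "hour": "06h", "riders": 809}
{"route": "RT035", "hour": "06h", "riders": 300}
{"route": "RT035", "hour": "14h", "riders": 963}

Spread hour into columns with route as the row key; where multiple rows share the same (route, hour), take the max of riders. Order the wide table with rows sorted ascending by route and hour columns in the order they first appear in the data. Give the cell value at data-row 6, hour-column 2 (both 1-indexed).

With rows sorted ascending by route, row 6 is route=RT036. hour columns in first-appearance order: 20h, 14h, 06h, 11h, 19h; column 2 is 14h.
Long rows with route=RT036, hour=14h: max(707, 467, 311) = 707.

707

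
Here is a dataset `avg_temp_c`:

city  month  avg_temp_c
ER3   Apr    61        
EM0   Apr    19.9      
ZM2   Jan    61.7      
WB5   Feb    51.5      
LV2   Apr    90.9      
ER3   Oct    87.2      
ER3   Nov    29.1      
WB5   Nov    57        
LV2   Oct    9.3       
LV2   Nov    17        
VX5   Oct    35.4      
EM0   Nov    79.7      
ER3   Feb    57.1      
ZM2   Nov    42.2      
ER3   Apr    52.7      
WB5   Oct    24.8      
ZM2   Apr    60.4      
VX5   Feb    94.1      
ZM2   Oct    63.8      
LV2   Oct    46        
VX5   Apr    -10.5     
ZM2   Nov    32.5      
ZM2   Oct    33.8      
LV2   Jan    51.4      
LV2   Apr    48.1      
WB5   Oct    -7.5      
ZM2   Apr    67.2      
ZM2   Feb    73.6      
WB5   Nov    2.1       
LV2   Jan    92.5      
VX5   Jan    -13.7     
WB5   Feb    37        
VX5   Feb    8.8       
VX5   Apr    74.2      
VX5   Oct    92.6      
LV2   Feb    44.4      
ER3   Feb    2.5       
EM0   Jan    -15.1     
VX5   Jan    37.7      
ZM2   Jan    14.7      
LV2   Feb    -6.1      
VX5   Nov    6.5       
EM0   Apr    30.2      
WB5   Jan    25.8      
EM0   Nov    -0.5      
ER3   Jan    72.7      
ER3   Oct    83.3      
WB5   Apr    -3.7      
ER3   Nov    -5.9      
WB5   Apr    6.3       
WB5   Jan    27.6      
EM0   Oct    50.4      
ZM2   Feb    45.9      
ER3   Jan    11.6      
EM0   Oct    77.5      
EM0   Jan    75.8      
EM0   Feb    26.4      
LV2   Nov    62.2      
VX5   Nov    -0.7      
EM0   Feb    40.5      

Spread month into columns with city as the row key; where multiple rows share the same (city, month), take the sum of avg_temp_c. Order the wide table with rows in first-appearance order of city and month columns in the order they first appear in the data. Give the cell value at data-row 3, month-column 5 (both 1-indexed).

74.7

With rows in first-appearance order of city, row 3 is city=ZM2. month columns in first-appearance order: Apr, Jan, Feb, Oct, Nov; column 5 is Nov.
Long rows with city=ZM2, month=Nov: 42.2 + 32.5 = 74.7.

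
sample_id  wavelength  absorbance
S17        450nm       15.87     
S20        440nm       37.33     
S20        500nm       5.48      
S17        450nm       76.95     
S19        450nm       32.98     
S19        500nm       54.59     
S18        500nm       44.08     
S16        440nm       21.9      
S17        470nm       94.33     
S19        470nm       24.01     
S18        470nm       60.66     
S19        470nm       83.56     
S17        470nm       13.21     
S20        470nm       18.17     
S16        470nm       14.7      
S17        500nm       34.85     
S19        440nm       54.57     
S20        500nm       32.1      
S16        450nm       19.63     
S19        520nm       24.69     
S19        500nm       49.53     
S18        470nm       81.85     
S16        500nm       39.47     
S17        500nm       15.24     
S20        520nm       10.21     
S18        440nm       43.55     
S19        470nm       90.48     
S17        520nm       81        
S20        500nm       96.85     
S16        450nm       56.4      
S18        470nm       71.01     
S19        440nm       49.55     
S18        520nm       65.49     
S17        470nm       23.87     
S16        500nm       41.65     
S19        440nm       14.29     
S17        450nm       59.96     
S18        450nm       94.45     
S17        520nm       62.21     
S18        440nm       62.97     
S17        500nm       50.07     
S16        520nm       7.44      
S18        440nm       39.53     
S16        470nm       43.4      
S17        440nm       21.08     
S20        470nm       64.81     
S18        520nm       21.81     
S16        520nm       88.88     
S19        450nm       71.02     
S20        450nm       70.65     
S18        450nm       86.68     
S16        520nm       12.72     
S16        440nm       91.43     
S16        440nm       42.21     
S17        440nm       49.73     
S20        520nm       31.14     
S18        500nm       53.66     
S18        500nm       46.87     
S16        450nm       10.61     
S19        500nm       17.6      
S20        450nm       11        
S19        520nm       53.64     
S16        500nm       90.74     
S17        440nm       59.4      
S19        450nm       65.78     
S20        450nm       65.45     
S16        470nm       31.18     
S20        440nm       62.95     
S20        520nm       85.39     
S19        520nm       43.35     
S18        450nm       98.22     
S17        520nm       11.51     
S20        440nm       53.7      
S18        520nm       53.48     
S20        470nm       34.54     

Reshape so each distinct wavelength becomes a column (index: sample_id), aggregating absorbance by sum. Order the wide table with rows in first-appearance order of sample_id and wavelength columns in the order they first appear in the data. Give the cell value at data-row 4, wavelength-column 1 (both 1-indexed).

279.35

With rows in first-appearance order of sample_id, row 4 is sample_id=S18. wavelength columns in first-appearance order: 450nm, 440nm, 500nm, 470nm, 520nm; column 1 is 450nm.
Long rows with sample_id=S18, wavelength=450nm: 94.45 + 86.68 + 98.22 = 279.35.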